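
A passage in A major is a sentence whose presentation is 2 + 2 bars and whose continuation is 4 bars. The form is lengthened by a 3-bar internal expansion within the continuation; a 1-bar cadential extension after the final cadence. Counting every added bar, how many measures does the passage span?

Basic sentence: 2 + 2 + 4 = 8 bars.
8 (basic form) + 3 (internal expansion) + 1 (cadential extension) = 12.

12 measures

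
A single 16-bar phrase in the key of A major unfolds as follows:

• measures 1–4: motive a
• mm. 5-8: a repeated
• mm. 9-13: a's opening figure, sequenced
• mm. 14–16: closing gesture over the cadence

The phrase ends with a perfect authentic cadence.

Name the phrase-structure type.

sentence

Basic idea (measures 1–4) + its repetition (measures 5–8) form the presentation; fragmentation and cadence (bars 9–16) form the continuation — the 16-bar whole is a sentence.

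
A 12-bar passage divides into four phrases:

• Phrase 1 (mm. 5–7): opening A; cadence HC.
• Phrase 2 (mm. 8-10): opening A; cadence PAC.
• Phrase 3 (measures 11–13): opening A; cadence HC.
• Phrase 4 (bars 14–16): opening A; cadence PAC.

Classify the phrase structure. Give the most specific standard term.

The cadence pattern HC–PAC–HC–PAC is weak–strong twice, and phrases 3–4 restate phrases 1–2: a period heard twice, not a double period (which would end weakly at phrase 2).

repeated period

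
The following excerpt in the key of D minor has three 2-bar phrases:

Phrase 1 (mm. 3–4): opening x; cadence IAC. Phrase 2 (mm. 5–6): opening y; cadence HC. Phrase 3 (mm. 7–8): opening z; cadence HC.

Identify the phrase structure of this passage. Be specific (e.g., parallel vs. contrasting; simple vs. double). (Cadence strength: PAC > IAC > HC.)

phrase group

The final phrase closes with a half cadence, which is not stronger than the preceding half cadence; the 3 phrases lack an overall antecedent–consequent design and so form a phrase group.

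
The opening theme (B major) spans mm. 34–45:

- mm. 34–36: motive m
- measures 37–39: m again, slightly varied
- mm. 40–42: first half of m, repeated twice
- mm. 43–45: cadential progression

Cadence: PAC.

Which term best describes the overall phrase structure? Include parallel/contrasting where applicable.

sentence

Basic idea (mm. 34–36) + its repetition (bars 37–39) form the presentation; fragmentation and cadence (mm. 40–45) form the continuation — the 12-bar whole is a sentence.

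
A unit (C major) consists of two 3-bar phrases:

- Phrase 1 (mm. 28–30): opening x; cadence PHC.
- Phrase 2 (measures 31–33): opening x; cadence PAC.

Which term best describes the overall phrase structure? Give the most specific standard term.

Phrase 1 ends with a Phrygian half cadence (weaker) and phrase 2 with a perfect authentic cadence (stronger): antecedent + consequent = a period.
The two phrases open with the same material (x / x), so the period is parallel.

parallel period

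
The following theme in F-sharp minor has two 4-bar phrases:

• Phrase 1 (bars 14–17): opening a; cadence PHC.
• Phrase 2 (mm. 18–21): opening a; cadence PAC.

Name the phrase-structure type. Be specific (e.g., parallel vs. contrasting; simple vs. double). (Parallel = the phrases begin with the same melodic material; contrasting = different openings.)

parallel period

Phrase 1 ends with a Phrygian half cadence (weaker) and phrase 2 with a perfect authentic cadence (stronger): antecedent + consequent = a period.
The two phrases open with the same material (a / a), so the period is parallel.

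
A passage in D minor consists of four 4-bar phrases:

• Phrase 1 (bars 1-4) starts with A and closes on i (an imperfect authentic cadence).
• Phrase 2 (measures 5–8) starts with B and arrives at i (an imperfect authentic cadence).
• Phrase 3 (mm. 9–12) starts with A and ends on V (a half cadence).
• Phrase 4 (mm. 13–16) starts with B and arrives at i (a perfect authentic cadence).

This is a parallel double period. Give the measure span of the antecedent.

measures 1–8

In a double period the first pair of phrases (ending imperfect authentic cadence) is the large antecedent and the second pair (ending perfect authentic cadence) is the large consequent; the antecedent is measures 1–8.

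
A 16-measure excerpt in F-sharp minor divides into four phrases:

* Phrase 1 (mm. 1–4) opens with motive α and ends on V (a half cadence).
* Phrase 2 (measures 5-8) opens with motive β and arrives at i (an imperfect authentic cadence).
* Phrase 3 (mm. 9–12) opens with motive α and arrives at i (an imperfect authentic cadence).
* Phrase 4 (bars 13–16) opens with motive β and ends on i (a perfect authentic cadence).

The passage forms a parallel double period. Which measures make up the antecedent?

In a double period the first pair of phrases (ending imperfect authentic cadence) is the large antecedent and the second pair (ending perfect authentic cadence) is the large consequent; the antecedent is measures 1–8.

measures 1–8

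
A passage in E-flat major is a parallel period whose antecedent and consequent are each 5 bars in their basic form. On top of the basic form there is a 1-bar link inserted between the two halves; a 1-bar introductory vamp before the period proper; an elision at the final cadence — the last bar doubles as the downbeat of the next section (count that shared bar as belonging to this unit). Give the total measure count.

Basic parallel period: 5 + 5 = 10 bars.
10 (basic form) + 1 (link) + 1 (introduction) = 12.
The elision shares a bar with the next section but does not change this unit's count.

12 measures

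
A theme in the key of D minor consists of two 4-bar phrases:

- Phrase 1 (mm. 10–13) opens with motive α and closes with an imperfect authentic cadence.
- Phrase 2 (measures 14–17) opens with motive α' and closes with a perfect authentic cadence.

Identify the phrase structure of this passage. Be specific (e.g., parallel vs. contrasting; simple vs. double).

parallel period

Phrase 1 ends with an imperfect authentic cadence (weaker) and phrase 2 with a perfect authentic cadence (stronger): antecedent + consequent = a period.
The two phrases open with the same material (α / α'), so the period is parallel.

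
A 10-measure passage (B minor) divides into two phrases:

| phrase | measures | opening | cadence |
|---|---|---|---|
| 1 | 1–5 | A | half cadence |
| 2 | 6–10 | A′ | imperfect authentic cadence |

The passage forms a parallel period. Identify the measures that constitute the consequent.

The antecedent is the phrase ending with the weaker cadence (half cadence, phrase 1) and the consequent the one ending more conclusively (imperfect authentic cadence, phrase 2); the consequent is measures 6–10.

measures 6–10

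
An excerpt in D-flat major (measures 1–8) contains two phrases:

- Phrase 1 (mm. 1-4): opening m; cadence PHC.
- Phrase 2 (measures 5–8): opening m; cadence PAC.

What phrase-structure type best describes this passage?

parallel period

Phrase 1 ends with a Phrygian half cadence (weaker) and phrase 2 with a perfect authentic cadence (stronger): antecedent + consequent = a period.
The two phrases open with the same material (m / m), so the period is parallel.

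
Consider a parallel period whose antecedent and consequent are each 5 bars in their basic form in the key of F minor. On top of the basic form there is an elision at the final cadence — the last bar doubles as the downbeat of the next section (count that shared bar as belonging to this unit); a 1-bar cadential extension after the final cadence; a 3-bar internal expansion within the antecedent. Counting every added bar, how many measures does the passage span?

14 measures

Basic parallel period: 5 + 5 = 10 bars.
10 (basic form) + 1 (cadential extension) + 3 (internal expansion) = 14.
The elision shares a bar with the next section but does not change this unit's count.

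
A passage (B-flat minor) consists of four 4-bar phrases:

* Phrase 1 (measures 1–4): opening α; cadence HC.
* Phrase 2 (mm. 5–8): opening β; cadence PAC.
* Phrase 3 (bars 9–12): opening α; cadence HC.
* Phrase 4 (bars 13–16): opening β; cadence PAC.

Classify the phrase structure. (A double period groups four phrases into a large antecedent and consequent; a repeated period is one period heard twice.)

The cadence pattern HC–PAC–HC–PAC is weak–strong twice, and phrases 3–4 restate phrases 1–2: a period heard twice, not a double period (which would end weakly at phrase 2).

repeated period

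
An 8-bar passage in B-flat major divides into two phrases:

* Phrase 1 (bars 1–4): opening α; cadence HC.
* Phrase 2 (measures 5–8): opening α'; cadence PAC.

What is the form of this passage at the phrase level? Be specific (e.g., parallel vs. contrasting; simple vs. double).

parallel period

Phrase 1 ends with a half cadence (weaker) and phrase 2 with a perfect authentic cadence (stronger): antecedent + consequent = a period.
The two phrases open with the same material (α / α'), so the period is parallel.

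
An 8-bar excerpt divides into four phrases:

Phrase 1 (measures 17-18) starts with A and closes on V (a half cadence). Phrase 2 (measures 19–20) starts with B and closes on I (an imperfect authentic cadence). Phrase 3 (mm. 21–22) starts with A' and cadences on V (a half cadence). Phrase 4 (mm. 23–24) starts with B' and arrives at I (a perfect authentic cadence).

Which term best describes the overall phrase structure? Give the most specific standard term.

parallel double period

Four phrases in two halves: the first half (mm. 17–20) ends with an imperfect authentic cadence, the second (measures 21–24) with a perfect authentic cadence — a large antecedent–consequent pair, i.e. a double period.
Phrase 3 begins with the same material as phrase 1, making it parallel.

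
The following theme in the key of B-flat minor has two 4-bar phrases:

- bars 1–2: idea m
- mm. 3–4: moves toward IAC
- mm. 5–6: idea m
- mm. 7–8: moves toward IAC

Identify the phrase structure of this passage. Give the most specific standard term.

repeated phrase

Both phrases have the same opening (m) and the same cadence (imperfect authentic cadence): the second is a restatement, not a consequent, so this is a repeated phrase rather than a period.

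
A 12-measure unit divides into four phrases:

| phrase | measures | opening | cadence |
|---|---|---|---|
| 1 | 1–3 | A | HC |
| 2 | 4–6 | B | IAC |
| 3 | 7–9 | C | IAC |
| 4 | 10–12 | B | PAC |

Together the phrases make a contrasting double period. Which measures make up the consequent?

In a double period the first pair of phrases (ending imperfect authentic cadence) is the large antecedent and the second pair (ending perfect authentic cadence) is the large consequent; the consequent is measures 7–12.

measures 7–12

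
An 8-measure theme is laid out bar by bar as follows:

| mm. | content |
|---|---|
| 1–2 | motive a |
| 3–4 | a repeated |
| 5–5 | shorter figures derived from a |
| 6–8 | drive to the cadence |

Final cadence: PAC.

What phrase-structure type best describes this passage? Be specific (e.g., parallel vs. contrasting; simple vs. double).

sentence

Basic idea (mm. 1-2) + its repetition (measures 3–4) form the presentation; fragmentation and cadence (measures 5–8) form the continuation — the 8-bar whole is a sentence.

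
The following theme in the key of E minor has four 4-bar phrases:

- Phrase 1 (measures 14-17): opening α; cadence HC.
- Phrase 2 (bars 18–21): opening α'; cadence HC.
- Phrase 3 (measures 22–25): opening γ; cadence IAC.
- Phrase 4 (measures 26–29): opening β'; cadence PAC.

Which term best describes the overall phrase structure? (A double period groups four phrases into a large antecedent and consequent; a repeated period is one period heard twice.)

Four phrases in two halves: the first half (mm. 14–21) ends with a half cadence, the second (measures 22–29) with a perfect authentic cadence — a large antecedent–consequent pair, i.e. a double period.
Phrase 3 begins with different material from phrase 1, making it contrasting.

contrasting double period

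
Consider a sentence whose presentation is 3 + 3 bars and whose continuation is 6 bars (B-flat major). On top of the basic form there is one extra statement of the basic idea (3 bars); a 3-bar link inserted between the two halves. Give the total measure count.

18 measures

Basic sentence: 3 + 3 + 6 = 12 bars.
12 (basic form) + 3 (extra statement) + 3 (link) = 18.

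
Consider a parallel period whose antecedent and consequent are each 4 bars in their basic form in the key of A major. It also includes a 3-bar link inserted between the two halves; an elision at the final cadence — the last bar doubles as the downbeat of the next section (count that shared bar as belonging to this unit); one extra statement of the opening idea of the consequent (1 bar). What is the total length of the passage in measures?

12 measures

Basic parallel period: 4 + 4 = 8 bars.
8 (basic form) + 3 (link) + 1 (extra statement) = 12.
The elision shares a bar with the next section but does not change this unit's count.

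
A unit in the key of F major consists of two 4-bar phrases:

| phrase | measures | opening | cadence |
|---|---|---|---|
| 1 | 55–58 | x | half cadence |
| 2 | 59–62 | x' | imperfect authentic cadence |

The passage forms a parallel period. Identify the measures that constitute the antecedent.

The antecedent is the phrase ending with the weaker cadence (half cadence, phrase 1) and the consequent the one ending more conclusively (imperfect authentic cadence, phrase 2); the antecedent is mm. 55-58.

measures 55–58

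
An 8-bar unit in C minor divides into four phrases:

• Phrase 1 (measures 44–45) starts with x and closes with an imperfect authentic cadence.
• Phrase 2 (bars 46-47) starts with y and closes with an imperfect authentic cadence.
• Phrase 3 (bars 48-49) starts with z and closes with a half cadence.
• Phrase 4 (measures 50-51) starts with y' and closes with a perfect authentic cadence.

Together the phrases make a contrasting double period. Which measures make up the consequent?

measures 48–51

In a double period the first pair of phrases (ending imperfect authentic cadence) is the large antecedent and the second pair (ending perfect authentic cadence) is the large consequent; the consequent is measures 48–51.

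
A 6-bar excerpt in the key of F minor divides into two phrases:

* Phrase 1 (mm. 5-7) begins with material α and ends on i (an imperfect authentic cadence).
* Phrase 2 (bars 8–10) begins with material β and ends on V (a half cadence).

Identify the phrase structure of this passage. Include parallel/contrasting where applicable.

phrase group

The second phrase closes with a half cadence, which is not stronger than the first phrase's imperfect authentic cadence; without a weak→strong cadential pair there is no antecedent–consequent relationship, so this is a phrase group rather than a period.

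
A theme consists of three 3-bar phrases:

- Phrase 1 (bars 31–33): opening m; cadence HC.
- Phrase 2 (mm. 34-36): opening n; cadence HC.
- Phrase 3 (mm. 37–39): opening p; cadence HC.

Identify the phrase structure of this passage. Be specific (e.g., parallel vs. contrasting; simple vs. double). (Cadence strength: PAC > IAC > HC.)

phrase group

The final phrase closes with a half cadence, which is not stronger than the preceding half cadence; the 3 phrases lack an overall antecedent–consequent design and so form a phrase group.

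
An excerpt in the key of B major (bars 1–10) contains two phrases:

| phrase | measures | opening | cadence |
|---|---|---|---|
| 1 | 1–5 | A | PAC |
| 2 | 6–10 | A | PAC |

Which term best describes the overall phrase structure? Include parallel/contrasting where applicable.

repeated phrase

Both phrases have the same opening (A) and the same cadence (perfect authentic cadence): the second is a restatement, not a consequent, so this is a repeated phrase rather than a period.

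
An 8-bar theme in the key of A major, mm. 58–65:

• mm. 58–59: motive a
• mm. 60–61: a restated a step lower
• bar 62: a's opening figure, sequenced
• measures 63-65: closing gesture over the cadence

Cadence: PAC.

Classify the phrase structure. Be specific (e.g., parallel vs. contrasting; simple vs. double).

sentence

Basic idea (mm. 58–59) + its repetition (mm. 60–61) form the presentation; fragmentation and cadence (mm. 62-65) form the continuation — the 8-bar whole is a sentence.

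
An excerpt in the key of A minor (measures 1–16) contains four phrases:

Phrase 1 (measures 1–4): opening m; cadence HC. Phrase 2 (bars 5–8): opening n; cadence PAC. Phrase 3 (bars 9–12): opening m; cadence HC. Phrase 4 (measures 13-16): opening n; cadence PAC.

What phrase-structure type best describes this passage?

The cadence pattern HC–PAC–HC–PAC is weak–strong twice, and phrases 3–4 restate phrases 1–2: a period heard twice, not a double period (which would end weakly at phrase 2).

repeated period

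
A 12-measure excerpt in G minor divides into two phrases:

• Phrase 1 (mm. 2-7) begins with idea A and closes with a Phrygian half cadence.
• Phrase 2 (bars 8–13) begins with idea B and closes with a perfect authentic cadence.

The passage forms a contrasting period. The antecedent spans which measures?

The antecedent is the phrase ending with the weaker cadence (Phrygian half cadence, phrase 1) and the consequent the one ending more conclusively (perfect authentic cadence, phrase 2); the antecedent is bars 2-7.

measures 2–7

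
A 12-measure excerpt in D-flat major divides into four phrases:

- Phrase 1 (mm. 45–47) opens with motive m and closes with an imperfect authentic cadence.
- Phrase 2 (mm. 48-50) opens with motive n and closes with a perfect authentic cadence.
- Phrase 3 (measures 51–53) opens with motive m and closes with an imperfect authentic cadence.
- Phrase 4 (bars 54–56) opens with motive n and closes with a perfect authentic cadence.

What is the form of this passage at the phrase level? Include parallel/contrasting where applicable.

repeated period

The cadence pattern IAC–PAC–IAC–PAC is weak–strong twice, and phrases 3–4 restate phrases 1–2: a period heard twice, not a double period (which would end weakly at phrase 2).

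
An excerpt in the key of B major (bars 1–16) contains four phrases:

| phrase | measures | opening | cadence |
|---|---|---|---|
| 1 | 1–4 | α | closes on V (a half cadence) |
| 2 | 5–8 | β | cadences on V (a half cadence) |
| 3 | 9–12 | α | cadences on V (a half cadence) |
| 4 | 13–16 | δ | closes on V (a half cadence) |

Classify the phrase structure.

phrase group

Phrase 4 ends with a half cadence, no stronger than phrase 2's half cadence, so the four phrases do not form a double period; nor do phrases 3–4 duplicate 1–2, so it is not a repeated period. With no phrase reaching a conclusive cadence, the passage is a phrase group.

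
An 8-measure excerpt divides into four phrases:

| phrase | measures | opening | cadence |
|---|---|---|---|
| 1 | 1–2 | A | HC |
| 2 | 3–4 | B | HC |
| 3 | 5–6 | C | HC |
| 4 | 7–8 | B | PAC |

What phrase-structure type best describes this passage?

Four phrases in two halves: the first half (bars 1–4) ends with a half cadence, the second (mm. 5–8) with a perfect authentic cadence — a large antecedent–consequent pair, i.e. a double period.
Phrase 3 begins with different material from phrase 1, making it contrasting.

contrasting double period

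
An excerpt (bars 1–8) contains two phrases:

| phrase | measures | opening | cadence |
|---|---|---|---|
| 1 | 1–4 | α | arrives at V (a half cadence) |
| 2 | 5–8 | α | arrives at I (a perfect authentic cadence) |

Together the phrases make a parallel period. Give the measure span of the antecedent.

The phrase ending with the weaker cadence (half cadence) is the antecedent; the one ending more conclusively (perfect authentic cadence) is the consequent. The antecedent is measures 1–4.

measures 1–4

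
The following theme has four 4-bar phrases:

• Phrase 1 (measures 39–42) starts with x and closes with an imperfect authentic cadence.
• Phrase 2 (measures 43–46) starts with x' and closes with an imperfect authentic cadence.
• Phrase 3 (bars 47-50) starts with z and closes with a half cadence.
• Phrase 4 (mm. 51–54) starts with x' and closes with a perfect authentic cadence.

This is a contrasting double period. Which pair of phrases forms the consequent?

In a double period the first pair of phrases (ending imperfect authentic cadence) is the large antecedent and the second pair (ending perfect authentic cadence) is the large consequent; the consequent is phrases 3 and 4.

phrases 3 and 4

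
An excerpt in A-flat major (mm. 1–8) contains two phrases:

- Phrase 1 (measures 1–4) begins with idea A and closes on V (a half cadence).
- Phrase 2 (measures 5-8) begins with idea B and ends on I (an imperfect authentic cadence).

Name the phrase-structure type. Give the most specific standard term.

contrasting period

Phrase 1 ends with a half cadence (weaker) and phrase 2 with an imperfect authentic cadence (stronger): antecedent + consequent = a period.
The two phrases open with different material (A / B), so the period is contrasting.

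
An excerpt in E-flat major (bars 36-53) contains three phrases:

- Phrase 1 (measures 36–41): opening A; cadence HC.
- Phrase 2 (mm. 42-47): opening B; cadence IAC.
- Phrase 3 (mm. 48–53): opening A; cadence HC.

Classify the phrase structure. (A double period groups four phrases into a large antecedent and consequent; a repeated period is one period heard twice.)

phrase group

The final phrase closes with a half cadence, which is not stronger than the preceding imperfect authentic cadence; the 3 phrases lack an overall antecedent–consequent design and so form a phrase group.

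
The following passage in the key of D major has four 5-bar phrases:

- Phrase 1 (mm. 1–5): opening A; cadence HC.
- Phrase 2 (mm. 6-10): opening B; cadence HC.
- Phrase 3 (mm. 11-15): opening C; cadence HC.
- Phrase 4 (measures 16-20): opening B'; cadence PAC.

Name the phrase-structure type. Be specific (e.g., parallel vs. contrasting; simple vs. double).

contrasting double period

Four phrases in two halves: the first half (measures 1-10) ends with a half cadence, the second (bars 11-20) with a perfect authentic cadence — a large antecedent–consequent pair, i.e. a double period.
Phrase 3 begins with different material from phrase 1, making it contrasting.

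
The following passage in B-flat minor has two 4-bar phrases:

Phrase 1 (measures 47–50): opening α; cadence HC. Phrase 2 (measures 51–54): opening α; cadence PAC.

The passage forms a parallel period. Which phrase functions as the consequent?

The phrase ending with the weaker cadence (half cadence) is the antecedent; the one ending more conclusively (perfect authentic cadence) is the consequent. The consequent is phrase 2.

phrase 2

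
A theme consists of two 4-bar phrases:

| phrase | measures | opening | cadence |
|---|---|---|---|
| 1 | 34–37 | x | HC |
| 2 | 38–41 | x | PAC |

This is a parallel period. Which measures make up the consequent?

measures 38–41

The phrase ending with the weaker cadence (half cadence) is the antecedent; the one ending more conclusively (perfect authentic cadence) is the consequent. The consequent is measures 38–41.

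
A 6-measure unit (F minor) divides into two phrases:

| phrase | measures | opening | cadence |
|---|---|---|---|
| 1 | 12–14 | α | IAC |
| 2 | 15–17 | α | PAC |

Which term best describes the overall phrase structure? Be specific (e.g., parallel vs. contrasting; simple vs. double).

Phrase 1 ends with an imperfect authentic cadence (weaker) and phrase 2 with a perfect authentic cadence (stronger): antecedent + consequent = a period.
The two phrases open with the same material (α / α), so the period is parallel.

parallel period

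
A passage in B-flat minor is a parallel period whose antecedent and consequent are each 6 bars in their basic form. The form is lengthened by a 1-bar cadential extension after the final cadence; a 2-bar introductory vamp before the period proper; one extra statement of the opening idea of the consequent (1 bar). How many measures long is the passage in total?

16 measures

Basic parallel period: 6 + 6 = 12 bars.
12 (basic form) + 1 (cadential extension) + 2 (introduction) + 1 (extra statement) = 16.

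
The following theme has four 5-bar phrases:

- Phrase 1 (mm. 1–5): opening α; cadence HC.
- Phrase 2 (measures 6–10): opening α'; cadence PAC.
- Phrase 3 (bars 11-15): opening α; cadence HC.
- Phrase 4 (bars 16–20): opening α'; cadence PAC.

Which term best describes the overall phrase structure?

The cadence pattern HC–PAC–HC–PAC is weak–strong twice, and phrases 3–4 restate phrases 1–2: a period heard twice, not a double period (which would end weakly at phrase 2).

repeated period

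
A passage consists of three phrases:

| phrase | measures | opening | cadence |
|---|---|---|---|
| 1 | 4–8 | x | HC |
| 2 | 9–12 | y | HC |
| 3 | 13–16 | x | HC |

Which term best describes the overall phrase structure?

The final phrase closes with a half cadence, which is not stronger than the preceding half cadence; the 3 phrases lack an overall antecedent–consequent design and so form a phrase group.

phrase group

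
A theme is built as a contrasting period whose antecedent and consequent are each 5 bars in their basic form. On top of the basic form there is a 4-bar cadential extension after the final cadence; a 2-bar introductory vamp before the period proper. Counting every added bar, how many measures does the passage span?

16 measures

Basic contrasting period: 5 + 5 = 10 bars.
10 (basic form) + 4 (cadential extension) + 2 (introduction) = 16.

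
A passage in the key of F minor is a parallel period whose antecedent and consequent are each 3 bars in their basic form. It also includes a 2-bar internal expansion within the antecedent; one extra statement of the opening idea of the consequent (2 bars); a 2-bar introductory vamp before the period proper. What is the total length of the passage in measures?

Basic parallel period: 3 + 3 = 6 bars.
6 (basic form) + 2 (internal expansion) + 2 (extra statement) + 2 (introduction) = 12.

12 measures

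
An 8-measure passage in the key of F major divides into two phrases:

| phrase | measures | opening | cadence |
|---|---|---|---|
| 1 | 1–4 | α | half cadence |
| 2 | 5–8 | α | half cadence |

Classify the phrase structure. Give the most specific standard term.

repeated phrase

Both phrases have the same opening (α) and the same cadence (half cadence): the second is a restatement, not a consequent, so this is a repeated phrase rather than a period.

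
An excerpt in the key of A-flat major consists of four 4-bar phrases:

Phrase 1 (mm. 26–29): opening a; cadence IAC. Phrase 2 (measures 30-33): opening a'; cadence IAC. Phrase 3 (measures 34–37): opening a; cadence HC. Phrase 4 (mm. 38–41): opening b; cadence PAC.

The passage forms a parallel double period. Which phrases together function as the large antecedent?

phrases 1 and 2

In a double period the first pair of phrases (ending imperfect authentic cadence) is the large antecedent and the second pair (ending perfect authentic cadence) is the large consequent; the antecedent is phrases 1 and 2.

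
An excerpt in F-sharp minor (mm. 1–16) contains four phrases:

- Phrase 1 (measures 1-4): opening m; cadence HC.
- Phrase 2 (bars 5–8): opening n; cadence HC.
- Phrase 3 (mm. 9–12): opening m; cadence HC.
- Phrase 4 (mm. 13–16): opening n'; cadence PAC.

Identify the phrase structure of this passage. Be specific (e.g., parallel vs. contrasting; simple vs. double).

Four phrases in two halves: the first half (measures 1–8) ends with a half cadence, the second (measures 9–16) with a perfect authentic cadence — a large antecedent–consequent pair, i.e. a double period.
Phrase 3 begins with the same material as phrase 1, making it parallel.

parallel double period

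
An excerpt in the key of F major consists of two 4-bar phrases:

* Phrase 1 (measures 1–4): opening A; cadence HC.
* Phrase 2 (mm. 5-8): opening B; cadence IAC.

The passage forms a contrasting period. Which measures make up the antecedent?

The phrase ending with the weaker cadence (half cadence) is the antecedent; the one ending more conclusively (imperfect authentic cadence) is the consequent. The antecedent is measures 1–4.

measures 1–4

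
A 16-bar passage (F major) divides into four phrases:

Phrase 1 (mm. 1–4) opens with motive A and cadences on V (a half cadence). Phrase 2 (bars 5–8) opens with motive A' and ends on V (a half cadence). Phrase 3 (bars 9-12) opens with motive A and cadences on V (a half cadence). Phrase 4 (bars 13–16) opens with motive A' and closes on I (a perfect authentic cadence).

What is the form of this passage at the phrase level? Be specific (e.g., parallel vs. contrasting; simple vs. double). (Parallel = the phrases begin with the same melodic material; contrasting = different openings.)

parallel double period

Four phrases in two halves: the first half (mm. 1-8) ends with a half cadence, the second (mm. 9–16) with a perfect authentic cadence — a large antecedent–consequent pair, i.e. a double period.
Phrase 3 begins with the same material as phrase 1, making it parallel.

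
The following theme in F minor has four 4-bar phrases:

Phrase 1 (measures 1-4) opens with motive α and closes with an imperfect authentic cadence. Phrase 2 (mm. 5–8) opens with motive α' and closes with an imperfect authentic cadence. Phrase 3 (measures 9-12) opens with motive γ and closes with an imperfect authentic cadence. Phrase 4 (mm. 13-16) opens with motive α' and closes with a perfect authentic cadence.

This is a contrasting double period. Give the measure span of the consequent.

In a double period the first pair of phrases (ending imperfect authentic cadence) is the large antecedent and the second pair (ending perfect authentic cadence) is the large consequent; the consequent is measures 9–16.

measures 9–16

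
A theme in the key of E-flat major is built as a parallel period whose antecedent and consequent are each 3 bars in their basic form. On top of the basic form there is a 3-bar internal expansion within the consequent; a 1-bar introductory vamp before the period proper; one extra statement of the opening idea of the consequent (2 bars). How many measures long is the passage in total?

12 measures

Basic parallel period: 3 + 3 = 6 bars.
6 (basic form) + 3 (internal expansion) + 1 (introduction) + 2 (extra statement) = 12.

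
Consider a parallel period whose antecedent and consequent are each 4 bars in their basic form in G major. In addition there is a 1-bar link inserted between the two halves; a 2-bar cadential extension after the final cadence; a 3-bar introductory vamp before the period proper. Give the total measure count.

Basic parallel period: 4 + 4 = 8 bars.
8 (basic form) + 1 (link) + 2 (cadential extension) + 3 (introduction) = 14.

14 measures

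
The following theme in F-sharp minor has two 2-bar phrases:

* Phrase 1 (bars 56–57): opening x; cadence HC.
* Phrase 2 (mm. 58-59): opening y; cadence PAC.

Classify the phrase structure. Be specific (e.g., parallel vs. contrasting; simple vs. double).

contrasting period

Phrase 1 ends with a half cadence (weaker) and phrase 2 with a perfect authentic cadence (stronger): antecedent + consequent = a period.
The two phrases open with different material (x / y), so the period is contrasting.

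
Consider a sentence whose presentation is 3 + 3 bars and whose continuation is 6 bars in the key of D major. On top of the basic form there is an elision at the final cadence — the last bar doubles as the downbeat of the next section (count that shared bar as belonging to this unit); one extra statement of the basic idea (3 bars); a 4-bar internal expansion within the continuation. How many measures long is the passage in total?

Basic sentence: 3 + 3 + 6 = 12 bars.
12 (basic form) + 3 (extra statement) + 4 (internal expansion) = 19.
The elision shares a bar with the next section but does not change this unit's count.

19 measures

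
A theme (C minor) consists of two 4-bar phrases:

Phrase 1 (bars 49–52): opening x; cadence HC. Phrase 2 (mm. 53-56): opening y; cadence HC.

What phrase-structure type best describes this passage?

phrase group

The second phrase closes with a half cadence, which is not stronger than the first phrase's half cadence; without a weak→strong cadential pair there is no antecedent–consequent relationship, so this is a phrase group rather than a period.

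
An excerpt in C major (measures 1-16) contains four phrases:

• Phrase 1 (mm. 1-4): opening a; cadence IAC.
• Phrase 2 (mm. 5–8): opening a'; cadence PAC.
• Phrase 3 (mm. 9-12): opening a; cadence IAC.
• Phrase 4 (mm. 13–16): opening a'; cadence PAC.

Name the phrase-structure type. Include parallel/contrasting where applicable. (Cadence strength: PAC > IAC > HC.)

repeated period

The cadence pattern IAC–PAC–IAC–PAC is weak–strong twice, and phrases 3–4 restate phrases 1–2: a period heard twice, not a double period (which would end weakly at phrase 2).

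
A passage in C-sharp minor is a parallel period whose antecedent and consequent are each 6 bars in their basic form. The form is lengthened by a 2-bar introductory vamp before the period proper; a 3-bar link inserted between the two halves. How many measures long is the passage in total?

17 measures

Basic parallel period: 6 + 6 = 12 bars.
12 (basic form) + 2 (introduction) + 3 (link) = 17.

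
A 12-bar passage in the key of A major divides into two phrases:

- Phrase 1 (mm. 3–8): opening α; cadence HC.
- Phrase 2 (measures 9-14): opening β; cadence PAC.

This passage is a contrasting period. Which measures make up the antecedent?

measures 3–8

The antecedent is the phrase ending with the weaker cadence (half cadence, phrase 1) and the consequent the one ending more conclusively (perfect authentic cadence, phrase 2); the antecedent is bars 3–8.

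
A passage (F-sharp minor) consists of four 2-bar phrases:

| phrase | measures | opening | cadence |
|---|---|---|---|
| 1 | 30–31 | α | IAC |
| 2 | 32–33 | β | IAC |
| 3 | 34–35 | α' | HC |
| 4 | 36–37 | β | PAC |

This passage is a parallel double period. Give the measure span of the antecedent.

In a double period the four phrases pair into a large antecedent (phrases 1–2, ending imperfect authentic cadence) and a large consequent (phrases 3–4, ending perfect authentic cadence). The antecedent spans mm. 30–33.

measures 30–33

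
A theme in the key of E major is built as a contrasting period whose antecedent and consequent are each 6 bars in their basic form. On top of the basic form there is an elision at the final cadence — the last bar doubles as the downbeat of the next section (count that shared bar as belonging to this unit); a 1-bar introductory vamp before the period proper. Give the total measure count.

Basic contrasting period: 6 + 6 = 12 bars.
12 (basic form) + 1 (introduction) = 13.
The elision shares a bar with the next section but does not change this unit's count.

13 measures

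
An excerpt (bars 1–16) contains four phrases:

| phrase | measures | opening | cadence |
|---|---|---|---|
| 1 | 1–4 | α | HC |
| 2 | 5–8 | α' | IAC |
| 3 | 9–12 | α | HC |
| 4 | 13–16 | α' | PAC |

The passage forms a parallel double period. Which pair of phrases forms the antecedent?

phrases 1 and 2

In a double period the first pair of phrases (ending imperfect authentic cadence) is the large antecedent and the second pair (ending perfect authentic cadence) is the large consequent; the antecedent is phrases 1 and 2.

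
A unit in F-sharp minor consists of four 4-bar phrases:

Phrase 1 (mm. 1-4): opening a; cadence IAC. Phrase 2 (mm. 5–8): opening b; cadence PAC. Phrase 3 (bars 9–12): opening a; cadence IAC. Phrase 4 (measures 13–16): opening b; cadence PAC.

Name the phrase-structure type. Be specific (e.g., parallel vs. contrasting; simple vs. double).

repeated period

The cadence pattern IAC–PAC–IAC–PAC is weak–strong twice, and phrases 3–4 restate phrases 1–2: a period heard twice, not a double period (which would end weakly at phrase 2).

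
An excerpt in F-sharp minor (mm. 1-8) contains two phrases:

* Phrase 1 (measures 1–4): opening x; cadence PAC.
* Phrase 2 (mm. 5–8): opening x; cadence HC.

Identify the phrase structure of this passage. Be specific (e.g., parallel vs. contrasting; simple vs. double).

phrase group

The second phrase closes with a half cadence, which is not stronger than the first phrase's perfect authentic cadence; without a weak→strong cadential pair there is no antecedent–consequent relationship, so this is a phrase group rather than a period.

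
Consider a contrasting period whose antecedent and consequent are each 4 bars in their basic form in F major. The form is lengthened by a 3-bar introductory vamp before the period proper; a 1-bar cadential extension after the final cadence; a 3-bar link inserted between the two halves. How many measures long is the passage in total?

15 measures

Basic contrasting period: 4 + 4 = 8 bars.
8 (basic form) + 3 (introduction) + 1 (cadential extension) + 3 (link) = 15.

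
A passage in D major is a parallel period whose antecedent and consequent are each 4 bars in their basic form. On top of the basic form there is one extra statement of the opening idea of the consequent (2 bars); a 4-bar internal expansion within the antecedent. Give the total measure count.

Basic parallel period: 4 + 4 = 8 bars.
8 (basic form) + 2 (extra statement) + 4 (internal expansion) = 14.

14 measures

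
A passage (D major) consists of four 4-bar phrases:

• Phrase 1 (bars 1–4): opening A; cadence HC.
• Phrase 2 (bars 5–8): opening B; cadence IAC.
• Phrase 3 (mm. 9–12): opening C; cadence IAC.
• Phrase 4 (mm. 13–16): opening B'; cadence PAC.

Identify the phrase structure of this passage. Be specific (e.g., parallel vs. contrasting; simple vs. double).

contrasting double period

Four phrases in two halves: the first half (bars 1-8) ends with an imperfect authentic cadence, the second (mm. 9–16) with a perfect authentic cadence — a large antecedent–consequent pair, i.e. a double period.
Phrase 3 begins with different material from phrase 1, making it contrasting.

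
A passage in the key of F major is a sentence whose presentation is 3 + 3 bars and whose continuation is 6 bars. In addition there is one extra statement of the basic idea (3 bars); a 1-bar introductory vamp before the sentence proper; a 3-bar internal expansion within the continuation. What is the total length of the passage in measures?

Basic sentence: 3 + 3 + 6 = 12 bars.
12 (basic form) + 3 (extra statement) + 1 (introduction) + 3 (internal expansion) = 19.

19 measures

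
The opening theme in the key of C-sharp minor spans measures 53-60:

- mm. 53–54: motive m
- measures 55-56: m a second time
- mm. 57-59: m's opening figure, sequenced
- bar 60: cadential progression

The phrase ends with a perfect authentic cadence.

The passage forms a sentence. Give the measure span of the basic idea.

measures 53–54

The presentation of a sentence is the basic idea (mm. 53-54) plus its repetition (mm. 55–56); the basic idea is therefore mm. 53-54.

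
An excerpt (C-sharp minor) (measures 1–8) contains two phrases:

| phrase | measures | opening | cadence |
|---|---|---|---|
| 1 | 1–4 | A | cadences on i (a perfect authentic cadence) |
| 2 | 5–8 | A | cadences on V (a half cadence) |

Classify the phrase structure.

The second phrase closes with a half cadence, which is not stronger than the first phrase's perfect authentic cadence; without a weak→strong cadential pair there is no antecedent–consequent relationship, so this is a phrase group rather than a period.

phrase group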